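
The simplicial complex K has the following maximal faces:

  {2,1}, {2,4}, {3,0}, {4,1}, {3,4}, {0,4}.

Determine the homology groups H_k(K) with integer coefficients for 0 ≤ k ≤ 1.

H_0 ≅ Z,  H_1 ≅ Z^2.

We work with the vertex ordering 0 < 1 < 2 < 3 < 4. The simplices of K, each written with vertices in increasing order, are:

  0-simplices (5): [0], [1], [2], [3], [4]
  1-simplices (6): [0,3], [0,4], [1,2], [1,4], [2,4], [3,4]

so the chain groups are C_0 ≅ Z^5, C_1 ≅ Z^6.

Boundary ∂_1: C_1 → C_0 maps an edge to its endpoints' difference, ∂[p,q] = q − p. For instance
  ∂[0,4] = [4] − [0].
As a 5×6 matrix over Z this has rank 4, with invariant factors (1,1,1,1).

Reading off H_k = ker ∂_k / im ∂_{k+1}:

  H_0: rank C_0 − rank ∂_1 = 5 − 4 = 1, and the invariant factors of ∂_1 are all 1, so H_0 ≅ Z.
  H_1: rank ker ∂_1 − rank ∂_2 = (6 − 4) − 0 = 2, and there is no ∂_2, so H_1 ≅ Z^2.

(K is a triangulation of a wedge of 2 circles.)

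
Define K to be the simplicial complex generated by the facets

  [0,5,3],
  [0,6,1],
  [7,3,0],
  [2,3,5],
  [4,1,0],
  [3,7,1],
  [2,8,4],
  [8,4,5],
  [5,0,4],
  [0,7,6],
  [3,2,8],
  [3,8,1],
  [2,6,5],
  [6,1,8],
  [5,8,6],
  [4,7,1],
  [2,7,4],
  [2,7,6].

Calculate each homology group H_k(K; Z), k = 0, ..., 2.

H_0 ≅ Z,  H_1 ≅ Z ⊕ Z/2,  H_2 = 0.

Order the vertices as 0 < 1 < 2 < 3 < 4 < 5 < 6 < 7 < 8. Listing each simplex with vertices in this order, K has dimension 2 with simplices:

  0-simplices (9): [0], [1], [2], [3], [4], [5], [6], [7], [8]
  1-simplices (27): (27 of them)
  2-simplices (18): [0,1,4], [0,1,6], [0,3,5], [0,3,7], [0,4,5], [0,6,7], [1,3,7], [1,3,8], [1,4,7], [1,6,8], [2,3,5], [2,3,8], [2,4,7], [2,4,8], [2,5,6], [2,6,7], [4,5,8], [5,6,8]

giving chain groups C_0 ≅ Z^9, C_1 ≅ Z^27, C_2 ≅ Z^18.

∂_1: C_1 → C_0 sends each edge [p,q] (with p < q) to q − p. For instance
  ∂[6,8] = [8] − [6].
The resulting 9×27 matrix has rank 8, and its Smith normal form has invariant factors (1,1,1,1,1,1,1,1).

∂_2: C_2 → C_1 acts by ∂[p,q,r] = [q,r] − [p,r] + [p,q]. For instance
  ∂[2,3,8] = [3,8] − [2,8] + [2,3],
  ∂[4,5,8] = [5,8] − [4,8] + [4,5].
The resulting 27×18 matrix has rank 18, and its Smith normal form has invariant factors (1,1,1,1,1,1,1,1,1,1,1,1,1,1,1,1,1,2).

Now H_k = ker ∂_k / im ∂_{k+1}, so:

  H_0: rank C_0 − rank ∂_1 = 9 − 8 = 1, and the invariant factors of ∂_1 are all 1, so H_0 ≅ Z.
  H_1: rank ker ∂_1 − rank ∂_2 = (27 − 8) − 18 = 1, and ∂_2 has invariant factor 2 > 1, so H_1 ≅ Z ⊕ Z/2.
  H_2: rank ker ∂_2 − rank ∂_3 = (18 − 18) − 0 = 0, and there is no ∂_3, so H_2 ≅ 0.

(K is a triangulation of the Klein bottle.)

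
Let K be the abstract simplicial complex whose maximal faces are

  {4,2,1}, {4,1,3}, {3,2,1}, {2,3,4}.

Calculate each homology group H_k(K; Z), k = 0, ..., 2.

We work with the vertex ordering 1 < 2 < 3 < 4. The simplices of K, each written with vertices in increasing order, are:

  0-simplices (4): [1], [2], [3], [4]
  1-simplices (6): [1,2], [1,3], [1,4], [2,3], [2,4], [3,4]
  2-simplices (4): [1,2,3], [1,2,4], [1,3,4], [2,3,4]

Hence C_0 ≅ Z^4, C_1 ≅ Z^6, C_2 ≅ Z^4.

∂_1: C_1 → C_0 is given by ∂[p,q] = [q] − [p]. For instance
  ∂[3,4] = [4] − [3].
The resulting 4×6 matrix has rank 3, and its Smith normal form has invariant factors (1,1,1).

∂_2: C_2 → C_1 sends each 2-simplex [p,q,r] to [q,r] − [p,r] + [p,q]. For instance
  ∂[1,2,4] = [2,4] − [1,4] + [1,2],
  ∂[1,2,3] = [2,3] − [1,3] + [1,2].
The 6×4 boundary matrix has rank 3 and Smith normal form diag(1,1,1).

Reading off H_k = ker ∂_k / im ∂_{k+1}:

  H_0: rank C_0 − rank ∂_1 = 4 − 3 = 1, and the invariant factors of ∂_1 are all 1, so H_0 ≅ Z.
  H_1: rank ker ∂_1 − rank ∂_2 = (6 − 3) − 3 = 0, and the invariant factors of ∂_2 are all 1, so H_1 ≅ 0.
  H_2: rank ker ∂_2 − rank ∂_3 = (4 − 3) − 0 = 1, and there is no ∂_3, so H_2 ≅ Z.

H_0 ≅ Z,  H_1 = 0,  H_2 ≅ Z.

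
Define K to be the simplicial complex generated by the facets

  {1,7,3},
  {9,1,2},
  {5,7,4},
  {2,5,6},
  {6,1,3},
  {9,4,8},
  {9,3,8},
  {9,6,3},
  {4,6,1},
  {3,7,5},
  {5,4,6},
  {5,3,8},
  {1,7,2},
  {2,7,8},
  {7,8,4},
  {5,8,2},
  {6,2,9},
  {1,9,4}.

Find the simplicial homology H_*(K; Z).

Fix the vertex order 1 < 2 < 3 < 4 < 5 < 6 < 7 < 8 < 9 and write every simplex with vertices in increasing order. Then dim K = 2 and the simplices of K are:

  0-simplices (9): [1], [2], [3], [4], [5], [6], [7], [8], [9]
  1-simplices (27): (27 of them)
  2-simplices (18): [1,2,7], [1,2,9], [1,3,6], [1,3,7], [1,4,6], [1,4,9], [2,5,6], [2,5,8], [2,6,9], [2,7,8], [3,5,7], [3,5,8], [3,6,9], [3,8,9], [4,5,6], [4,5,7], [4,7,8], [4,8,9]

giving chain groups C_0 ≅ Z^9, C_1 ≅ Z^27, C_2 ≅ Z^18.

∂_1: C_1 → C_0 sends each edge [p,q] (with p < q) to q − p.
This gives a 9×27 integer matrix of rank 8; reducing to Smith normal form yields diagonal entries (1,1,1,1,1,1,1,1).

∂_2: C_2 → C_1 acts by ∂[p,q,r] = [q,r] − [p,r] + [p,q]. For instance
  ∂[1,3,7] = [3,7] − [1,7] + [1,3],
  ∂[1,4,9] = [4,9] − [1,9] + [1,4].
The 27×18 boundary matrix has rank 18 and Smith normal form diag(1,1,1,1,1,1,1,1,1,1,1,1,1,1,1,1,1,2).

From H_k ≅ ker(∂_k) / im(∂_{k+1}) we obtain:

  H_0: rank C_0 − rank ∂_1 = 9 − 8 = 1, and the invariant factors of ∂_1 are all 1, so H_0 ≅ Z.
  H_1: rank ker ∂_1 − rank ∂_2 = (27 − 8) − 18 = 1, and ∂_2 has invariant factor 2 > 1, so H_1 ≅ Z ⊕ Z/2.
  H_2: rank ker ∂_2 − rank ∂_3 = (18 − 18) − 0 = 0, and there is no ∂_3, so H_2 ≅ 0.

(K is a triangulation of the Klein bottle.)

H_0 = Z,  H_1 = Z ⊕ Z/2,  H_2 = 0.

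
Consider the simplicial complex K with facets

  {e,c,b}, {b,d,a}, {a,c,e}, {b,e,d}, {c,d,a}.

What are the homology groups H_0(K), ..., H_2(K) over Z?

H_0 = Z,  H_1 = Z,  H_2 = 0.

Fix the vertex order a < b < c < d < e and write every simplex with vertices in increasing order. Then dim K = 2 and the simplices of K are:

  0-simplices (5): a, b, c, d, e
  1-simplices (10): ab, ac, ad, ae, bc, bd, be, cd, ce, de
  2-simplices (5): abd, acd, ace, bce, bde

giving chain groups C_0 ≅ Z^5, C_1 ≅ Z^10, C_2 ≅ Z^5.

Boundary ∂_1: C_1 → C_0 sends each edge [p,q] (with p < q) to q − p. For instance
  ∂ce = e − c.
As a 5×10 matrix over Z this has rank 4, with invariant factors (1,1,1,1).

∂_2: C_2 → C_1 maps a triangle to the signed sum of its edges. For instance
  ∂abd = bd − ad + ab,
  ∂ace = ce − ae + ac.
The 10×5 boundary matrix has rank 5 and Smith normal form diag(1,1,1,1,1).

From H_k ≅ ker(∂_k) / im(∂_{k+1}) we obtain:

  H_0: rank C_0 − rank ∂_1 = 5 − 4 = 1, and the invariant factors of ∂_1 are all 1, so H_0 ≅ Z.
  H_1: rank ker ∂_1 − rank ∂_2 = (10 − 4) − 5 = 1, and the invariant factors of ∂_2 are all 1, so H_1 ≅ Z.
  H_2: rank ker ∂_2 − rank ∂_3 = (5 − 5) − 0 = 0, and there is no ∂_3, so H_2 ≅ 0.

(K is a triangulation of the Möbius band.)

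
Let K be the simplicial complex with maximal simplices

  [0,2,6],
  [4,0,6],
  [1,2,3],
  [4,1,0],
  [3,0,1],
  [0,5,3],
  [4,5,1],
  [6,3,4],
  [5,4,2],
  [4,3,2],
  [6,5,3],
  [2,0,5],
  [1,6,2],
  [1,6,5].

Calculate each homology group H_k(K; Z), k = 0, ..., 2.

Fix the vertex order 0 < 1 < 2 < 3 < 4 < 5 < 6 and write every simplex with vertices in increasing order. Then dim K = 2 and the simplices of K are:

  0-simplices (7): [0], [1], [2], [3], [4], [5], [6]
  1-simplices (21): [0,1], [0,2], [0,3], [0,4], [0,5], [0,6], [1,2], [1,3], [1,4], [1,5], [1,6], [2,3], [2,4], [2,5], [2,6], [3,4], [3,5], [3,6], [4,5], [4,6], [5,6]
  2-simplices (14): [0,1,3], [0,1,4], [0,2,5], [0,2,6], [0,3,5], [0,4,6], [1,2,3], [1,2,6], [1,4,5], [1,5,6], [2,3,4], [2,4,5], [3,4,6], [3,5,6]

Hence C_0 ≅ Z^7, C_1 ≅ Z^21, C_2 ≅ Z^14.

The boundary map ∂_1: C_1 → C_0 sends each edge [p,q] (with p < q) to q − p. For instance
  ∂[0,5] = [5] − [0].
As a 7×21 matrix over Z this has rank 6, with invariant factors (1,1,1,1,1,1).

The boundary map ∂_2: C_2 → C_1 sends each 2-simplex [p,q,r] to [q,r] − [p,r] + [p,q]. For instance
  ∂[3,5,6] = [5,6] − [3,6] + [3,5],
  ∂[2,3,4] = [3,4] − [2,4] + [2,3].
The 21×14 boundary matrix has rank 13 and Smith normal form diag(1,1,1,1,1,1,1,1,1,1,1,1,1).

Now H_k = ker ∂_k / im ∂_{k+1}, so:

  H_0: rank C_0 − rank ∂_1 = 7 − 6 = 1, and the invariant factors of ∂_1 are all 1, so H_0 = Z.
  H_1: rank ker ∂_1 − rank ∂_2 = (21 − 6) − 13 = 2, and the invariant factors of ∂_2 are all 1, so H_1 = Z^2.
  H_2: rank ker ∂_2 − rank ∂_3 = (14 − 13) − 0 = 1, and there is no ∂_3, so H_2 = Z.

(K is a triangulation of the torus T^2.)

H_0 = Z,  H_1 = Z^2,  H_2 = Z.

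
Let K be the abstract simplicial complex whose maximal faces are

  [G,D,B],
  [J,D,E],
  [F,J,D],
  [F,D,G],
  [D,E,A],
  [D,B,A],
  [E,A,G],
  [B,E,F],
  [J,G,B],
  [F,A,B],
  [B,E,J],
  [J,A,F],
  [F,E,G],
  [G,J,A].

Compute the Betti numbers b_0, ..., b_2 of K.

Order the vertices as A < B < D < E < F < G < J. Listing each simplex with vertices in this order, K has dimension 2 with simplices:

  0-simplices (7): A, B, D, E, F, G, J
  1-simplices (21): AB, AD, AE, AF, AG, AJ, BD, BE, BF, BG, BJ, DE, DF, DG, DJ, EF, EG, EJ, FG, FJ, GJ
  2-simplices (14): ABD, ABF, ADE, AEG, AFJ, AGJ, BDG, BEF, BEJ, BGJ, DEJ, DFG, DFJ, EFG

Hence C_0 ≅ Z^7, C_1 ≅ Z^21, C_2 ≅ Z^14.

Boundary ∂_1: C_1 → C_0 is given by ∂[p,q] = [q] − [p]. For instance
  ∂BE = E − B.
As a 7×21 matrix over Z this has rank 6, with invariant factors (1,1,1,1,1,1).

The boundary map ∂_2: C_2 → C_1 sends each 2-simplex [p,q,r] to [q,r] − [p,r] + [p,q]. For instance
  ∂BEF = EF − BF + BE,
  ∂ABF = BF − AF + AB.
The 21×14 boundary matrix has rank 13 and Smith normal form diag(1,1,1,1,1,1,1,1,1,1,1,1,1).

From H_k ≅ ker(∂_k) / im(∂_{k+1}) we obtain:

  H_0: rank C_0 − rank ∂_1 = 7 − 6 = 1, and the invariant factors of ∂_1 are all 1, so H_0 = Z.
  H_1: rank ker ∂_1 − rank ∂_2 = (21 − 6) − 13 = 2, and the invariant factors of ∂_2 are all 1, so H_1 = Z^2.
  H_2: rank ker ∂_2 − rank ∂_3 = (14 − 13) − 0 = 1, and there is no ∂_3, so H_2 = Z.

Hence the Betti numbers are b_0 = 1, b_1 = 2, b_2 = 1.

b_0 = 1, b_1 = 2, b_2 = 1.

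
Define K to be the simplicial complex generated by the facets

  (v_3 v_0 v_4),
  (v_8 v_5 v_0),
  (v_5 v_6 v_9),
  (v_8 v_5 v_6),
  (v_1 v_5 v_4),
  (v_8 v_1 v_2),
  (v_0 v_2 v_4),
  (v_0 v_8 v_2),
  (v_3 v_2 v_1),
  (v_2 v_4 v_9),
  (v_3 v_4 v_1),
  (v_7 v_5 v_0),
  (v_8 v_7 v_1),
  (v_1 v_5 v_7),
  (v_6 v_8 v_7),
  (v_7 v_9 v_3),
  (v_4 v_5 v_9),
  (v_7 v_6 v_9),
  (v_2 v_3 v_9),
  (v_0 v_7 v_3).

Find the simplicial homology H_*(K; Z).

Fix the vertex order v_0 < v_1 < v_2 < v_3 < v_4 < v_5 < v_6 < v_7 < v_8 < v_9 and write every simplex with vertices in increasing order. Then dim K = 2 and the simplices of K are:

  0-simplices (10): [v_0], [v_1], [v_2], [v_3], [v_4], [v_5], [v_6], [v_7], [v_8], [v_9]
  1-simplices (30): (30 of them)
  2-simplices (20): (20 of them)

so the chain groups are C_0 ≅ Z^10, C_1 ≅ Z^30, C_2 ≅ Z^20.

∂_1: C_1 → C_0 is given by ∂[p,q] = [q] − [p]. For instance
  ∂[v_6,v_8] = [v_8] − [v_6].
The 10×30 boundary matrix has rank 9 and Smith normal form diag(1,1,1,1,1,1,1,1,1).

The boundary map ∂_2: C_2 → C_1 maps a triangle to the signed sum of its edges. For instance
  ∂[v_0,v_2,v_8] = [v_2,v_8] − [v_0,v_8] + [v_0,v_2],
  ∂[v_5,v_6,v_9] = [v_6,v_9] − [v_5,v_9] + [v_5,v_6].
The 30×20 boundary matrix has rank 20 and Smith normal form diag(1,1,1,1,1,1,1,1,1,1,1,1,1,1,1,1,1,1,1,2).

From H_k ≅ ker(∂_k) / im(∂_{k+1}) we obtain:

  H_0: rank C_0 − rank ∂_1 = 10 − 9 = 1, and the invariant factors of ∂_1 are all 1, so H_0 = Z.
  H_1: rank ker ∂_1 − rank ∂_2 = (30 − 9) − 20 = 1, and ∂_2 has invariant factor 2 > 1, so H_1 = Z ⊕ Z/2.
  H_2: rank ker ∂_2 − rank ∂_3 = (20 − 20) − 0 = 0, and there is no ∂_3, so H_2 = 0.

As a check, the Euler characteristic is 10 − 30 + 20 = 0, which agrees with 1 − 1 + 0 = 0.

H_0 = Z,  H_1 = Z ⊕ Z/2,  H_2 = 0.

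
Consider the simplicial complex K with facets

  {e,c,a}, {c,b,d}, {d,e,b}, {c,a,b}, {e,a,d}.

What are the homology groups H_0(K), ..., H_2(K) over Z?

H_0 = Z,  H_1 = Z,  H_2 = 0.

Take the total order a < b < c < d < e on the vertex set. Then K (dimension 2) consists of the simplices:

  0-simplices (5): a, b, c, d, e
  1-simplices (10): ab, ac, ad, ae, bc, bd, be, cd, ce, de
  2-simplices (5): abc, ace, ade, bcd, bde

so the chain groups are C_0 ≅ Z^5, C_1 ≅ Z^10, C_2 ≅ Z^5.

The boundary map ∂_1: C_1 → C_0 sends each edge [p,q] (with p < q) to q − p. For instance
  ∂ae = e − a.
The 5×10 boundary matrix has rank 4 and Smith normal form diag(1,1,1,1).

The boundary map ∂_2: C_2 → C_1 sends each 2-simplex [p,q,r] to [q,r] − [p,r] + [p,q]. For instance
  ∂ade = de − ae + ad,
  ∂abc = bc − ac + ab.
This gives a 10×5 integer matrix of rank 5; reducing to Smith normal form yields diagonal entries (1,1,1,1,1).

Reading off H_k = ker ∂_k / im ∂_{k+1}:

  H_0: rank C_0 − rank ∂_1 = 5 − 4 = 1, and the invariant factors of ∂_1 are all 1, so H_0 = Z.
  H_1: rank ker ∂_1 − rank ∂_2 = (10 − 4) − 5 = 1, and the invariant factors of ∂_2 are all 1, so H_1 = Z.
  H_2: rank ker ∂_2 − rank ∂_3 = (5 − 5) − 0 = 0, and there is no ∂_3, so H_2 = 0.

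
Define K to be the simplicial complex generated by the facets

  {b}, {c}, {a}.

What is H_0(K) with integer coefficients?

H_0 ≅ Z^3.

We work with the vertex ordering a < b < c. The simplices of K, each written with vertices in increasing order, are:

  0-simplices (3): a, b, c

giving chain groups C_0 ≅ Z^3.

From H_k ≅ ker(∂_k) / im(∂_{k+1}) we obtain:

  H_0: rank C_0 − rank ∂_1 = 3 − 0 = 3, and there is no ∂_1, so H_0 ≅ Z^3.

(K is a triangulation of a set of 3 points.)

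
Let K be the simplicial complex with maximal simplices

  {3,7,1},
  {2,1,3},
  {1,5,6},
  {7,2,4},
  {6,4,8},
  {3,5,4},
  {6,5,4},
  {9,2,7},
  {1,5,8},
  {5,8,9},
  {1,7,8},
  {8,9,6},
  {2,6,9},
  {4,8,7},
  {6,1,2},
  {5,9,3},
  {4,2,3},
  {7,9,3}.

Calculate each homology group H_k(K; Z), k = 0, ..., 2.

H_0 ≅ Z,  H_1 ≅ Z ⊕ Z_2,  H_2 = 0.

Fix the vertex order 1 < 2 < 3 < 4 < 5 < 6 < 7 < 8 < 9 and write every simplex with vertices in increasing order. Then dim K = 2 and the simplices of K are:

  0-simplices (9): [1], [2], [3], [4], [5], [6], [7], [8], [9]
  1-simplices (27): (27 of them)
  2-simplices (18): [1,2,3], [1,2,6], [1,3,7], [1,5,6], [1,5,8], [1,7,8], [2,3,4], [2,4,7], [2,6,9], [2,7,9], [3,4,5], [3,5,9], [3,7,9], [4,5,6], [4,6,8], [4,7,8], [5,8,9], [6,8,9]

Hence C_0 ≅ Z^9, C_1 ≅ Z^27, C_2 ≅ Z^18.

The boundary map ∂_1: C_1 → C_0 maps an edge to its endpoints' difference, ∂[p,q] = q − p.
This gives a 9×27 integer matrix of rank 8; reducing to Smith normal form yields diagonal entries (1,1,1,1,1,1,1,1).

∂_2: C_2 → C_1 sends each 2-simplex [p,q,r] to [q,r] − [p,r] + [p,q]. For instance
  ∂[4,6,8] = [6,8] − [4,8] + [4,6],
  ∂[2,7,9] = [7,9] − [2,9] + [2,7].
The resulting 27×18 matrix has rank 18, and its Smith normal form has invariant factors (1,1,1,1,1,1,1,1,1,1,1,1,1,1,1,1,1,2).

Reading off H_k = ker ∂_k / im ∂_{k+1}:

  H_0: rank C_0 − rank ∂_1 = 9 − 8 = 1, and the invariant factors of ∂_1 are all 1, so H_0 = Z.
  H_1: rank ker ∂_1 − rank ∂_2 = (27 − 8) − 18 = 1, and ∂_2 has invariant factor 2 > 1, so H_1 = Z ⊕ Z_2.
  H_2: rank ker ∂_2 − rank ∂_3 = (18 − 18) − 0 = 0, and there is no ∂_3, so H_2 = 0.

As a check, the Euler characteristic is 9 − 27 + 18 = 0, which agrees with 1 − 1 + 0 = 0.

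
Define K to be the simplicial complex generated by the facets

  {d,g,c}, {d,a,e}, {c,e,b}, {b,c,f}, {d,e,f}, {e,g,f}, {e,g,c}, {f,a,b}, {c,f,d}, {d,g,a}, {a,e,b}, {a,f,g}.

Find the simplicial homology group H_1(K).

H_1 = Z/2.

We work with the vertex ordering a < b < c < d < e < f < g. The simplices of K, each written with vertices in increasing order, are:

  0-simplices (7): a, b, c, d, e, f, g
  1-simplices (18): ab, ad, ae, af, ag, bc, be, bf, cd, ce, cf, cg, de, df, dg, ef, eg, fg
  2-simplices (12): abe, abf, ade, adg, afg, bce, bcf, cdf, cdg, ceg, def, efg

Hence C_0 ≅ Z^7, C_1 ≅ Z^18, C_2 ≅ Z^12.

Boundary ∂_1: C_1 → C_0 maps an edge to its endpoints' difference, ∂[p,q] = q − p.
As a 7×18 matrix over Z this has rank 6, with invariant factors (1,1,1,1,1,1).

∂_2: C_2 → C_1 sends each 2-simplex [p,q,r] to [q,r] − [p,r] + [p,q]. For instance
  ∂abe = be − ae + ab,
  ∂efg = fg − eg + ef.
As a 18×12 matrix over Z this has rank 12, with invariant factors (1,1,1,1,1,1,1,1,1,1,1,2).

Now H_k = ker ∂_k / im ∂_{k+1}, so:

  H_1: rank ker ∂_1 − rank ∂_2 = (18 − 6) − 12 = 0, and ∂_2 has invariant factor 2 > 1, so H_1 = Z/2.

(K is a triangulation of the real projective plane RP^2.)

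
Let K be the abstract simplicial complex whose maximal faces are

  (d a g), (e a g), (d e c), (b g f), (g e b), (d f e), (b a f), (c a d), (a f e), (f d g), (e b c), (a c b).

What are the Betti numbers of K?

b_0 = 1, b_1 = 0, b_2 = 0.

K has 7 vertices, 18 edges, 12 triangles.
rank ∂_0 = 0, rank ∂_1 = 6 ⇒ b_0 = 7 − 0 − 6 = 1; all invariant factors of ∂_1 are 1 so no torsion. So H_0 ≅ Z.
rank ∂_1 = 6, rank ∂_2 = 12 ⇒ b_1 = 18 − 6 − 12 = 0; ∂_2 has invariant factor(s) [2] giving torsion. So H_1 ≅ Z/2.
rank ∂_2 = 12, rank ∂_3 = 0 ⇒ b_2 = 12 − 12 − 0 = 0. So H_2 ≅ 0.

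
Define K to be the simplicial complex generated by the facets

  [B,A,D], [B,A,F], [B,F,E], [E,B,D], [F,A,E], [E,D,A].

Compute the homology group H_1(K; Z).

H_1 = 0.

Order the vertices as A < B < D < E < F. Listing each simplex with vertices in this order, K has dimension 2 with simplices:

  0-simplices (5): A, B, D, E, F
  1-simplices (9): AB, AD, AE, AF, BD, BE, BF, DE, EF
  2-simplices (6): ABD, ABF, ADE, AEF, BDE, BEF

giving chain groups C_0 ≅ Z^5, C_1 ≅ Z^9, C_2 ≅ Z^6.

Boundary ∂_1: C_1 → C_0 sends each edge [p,q] (with p < q) to q − p.
This gives a 5×9 integer matrix of rank 4; reducing to Smith normal form yields diagonal entries (1,1,1,1).

Boundary ∂_2: C_2 → C_1 sends each 2-simplex [p,q,r] to [q,r] − [p,r] + [p,q]. For instance
  ∂ADE = DE − AE + AD,
  ∂ABD = BD − AD + AB.
The resulting 9×6 matrix has rank 5, and its Smith normal form has invariant factors (1,1,1,1,1).

From H_k ≅ ker(∂_k) / im(∂_{k+1}) we obtain:

  H_1: rank ker ∂_1 − rank ∂_2 = (9 − 4) − 5 = 0, and the invariant factors of ∂_2 are all 1, so H_1 = 0.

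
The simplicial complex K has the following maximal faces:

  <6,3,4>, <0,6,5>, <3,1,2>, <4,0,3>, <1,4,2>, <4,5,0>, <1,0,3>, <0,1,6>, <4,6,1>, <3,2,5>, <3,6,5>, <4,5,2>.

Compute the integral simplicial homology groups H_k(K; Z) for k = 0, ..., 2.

We work with the vertex ordering 0 < 1 < 2 < 3 < 4 < 5 < 6. The simplices of K, each written with vertices in increasing order, are:

  0-simplices (7): [0], [1], [2], [3], [4], [5], [6]
  1-simplices (18): [0,1], [0,3], [0,4], [0,5], [0,6], [1,2], [1,3], [1,4], [1,6], [2,3], [2,4], [2,5], [3,4], [3,5], [3,6], [4,5], [4,6], [5,6]
  2-simplices (12): [0,1,3], [0,1,6], [0,3,4], [0,4,5], [0,5,6], [1,2,3], [1,2,4], [1,4,6], [2,3,5], [2,4,5], [3,4,6], [3,5,6]

so the chain groups are C_0 ≅ Z^7, C_1 ≅ Z^18, C_2 ≅ Z^12.

∂_1: C_1 → C_0 sends each edge [p,q] (with p < q) to q − p. For instance
  ∂[4,5] = [5] − [4].
The resulting 7×18 matrix has rank 6, and its Smith normal form has invariant factors (1,1,1,1,1,1).

∂_2: C_2 → C_1 acts by ∂[p,q,r] = [q,r] − [p,r] + [p,q]. For instance
  ∂[0,3,4] = [3,4] − [0,4] + [0,3],
  ∂[1,2,4] = [2,4] − [1,4] + [1,2].
This gives a 18×12 integer matrix of rank 12; reducing to Smith normal form yields diagonal entries (1,1,1,1,1,1,1,1,1,1,1,2).

Computing H_k = (kernel of ∂_k) / (image of ∂_{k+1}):

  H_0: rank C_0 − rank ∂_1 = 7 − 6 = 1, and the invariant factors of ∂_1 are all 1, so H_0 = Z.
  H_1: rank ker ∂_1 − rank ∂_2 = (18 − 6) − 12 = 0, and ∂_2 has invariant factor 2 > 1, so H_1 = Z/2Z.
  H_2: rank ker ∂_2 − rank ∂_3 = (12 − 12) − 0 = 0, and there is no ∂_3, so H_2 = 0.

As a check, the Euler characteristic is 7 − 18 + 12 = 1, which agrees with 1 − 0 + 0 = 1.
(K is a triangulation of the real projective plane RP^2.)

H_0 = Z,  H_1 = Z/2Z,  H_2 = 0.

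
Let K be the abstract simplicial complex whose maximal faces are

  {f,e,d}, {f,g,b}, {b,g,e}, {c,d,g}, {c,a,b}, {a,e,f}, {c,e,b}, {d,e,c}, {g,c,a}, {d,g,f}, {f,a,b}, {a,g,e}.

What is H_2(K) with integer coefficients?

H_2 = 0.

Fix the vertex order a < b < c < d < e < f < g and write every simplex with vertices in increasing order. Then dim K = 2 and the simplices of K are:

  0-simplices (7): a, b, c, d, e, f, g
  1-simplices (18): ab, ac, ae, af, ag, bc, be, bf, bg, cd, ce, cg, de, df, dg, ef, eg, fg
  2-simplices (12): abc, abf, acg, aef, aeg, bce, beg, bfg, cde, cdg, def, dfg

giving chain groups C_0 ≅ Z^7, C_1 ≅ Z^18, C_2 ≅ Z^12.

Boundary ∂_1: C_1 → C_0 maps an edge to its endpoints' difference, ∂[p,q] = q − p. For instance
  ∂be = e − b.
The resulting 7×18 matrix has rank 6, and its Smith normal form has invariant factors (1,1,1,1,1,1).

∂_2: C_2 → C_1 sends each 2-simplex [p,q,r] to [q,r] − [p,r] + [p,q]. For instance
  ∂aeg = eg − ag + ae,
  ∂aef = ef − af + ae.
The 18×12 boundary matrix has rank 12 and Smith normal form diag(1,1,1,1,1,1,1,1,1,1,1,2).

From H_k ≅ ker(∂_k) / im(∂_{k+1}) we obtain:

  H_2: rank ker ∂_2 − rank ∂_3 = (12 − 12) − 0 = 0, and there is no ∂_3, so H_2 ≅ 0.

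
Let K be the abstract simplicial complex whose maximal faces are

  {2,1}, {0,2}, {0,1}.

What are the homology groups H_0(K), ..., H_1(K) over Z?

H_0 = Z,  H_1 = Z.

Order the vertices as 0 < 1 < 2. Listing each simplex with vertices in this order, K has dimension 1 with simplices:

  0-simplices (3): [0], [1], [2]
  1-simplices (3): [0,1], [0,2], [1,2]

so the chain groups are C_0 ≅ Z^3, C_1 ≅ Z^3.

∂_1: C_1 → C_0 is given by ∂[p,q] = [q] − [p].
This gives a 3×3 integer matrix of rank 2; reducing to Smith normal form yields diagonal entries (1,1).

Reading off H_k = ker ∂_k / im ∂_{k+1}:

  H_0: rank C_0 − rank ∂_1 = 3 − 2 = 1, and the invariant factors of ∂_1 are all 1, so H_0 = Z.
  H_1: rank ker ∂_1 − rank ∂_2 = (3 − 2) − 0 = 1, and there is no ∂_2, so H_1 = Z.

As a check, the Euler characteristic is 3 − 3 = 0, which agrees with 1 − 1 = 0.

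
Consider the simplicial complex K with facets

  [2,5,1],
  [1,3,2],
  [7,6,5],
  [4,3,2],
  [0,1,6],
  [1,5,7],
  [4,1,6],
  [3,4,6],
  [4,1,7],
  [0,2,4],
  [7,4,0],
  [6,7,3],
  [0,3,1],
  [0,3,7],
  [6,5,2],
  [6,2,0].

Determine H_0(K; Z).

Take the total order 0 < 1 < 2 < 3 < 4 < 5 < 6 < 7 on the vertex set. Then K (dimension 2) consists of the simplices:

  0-simplices (8): [0], [1], [2], [3], [4], [5], [6], [7]
  1-simplices (24): (24 of them)
  2-simplices (16): [0,1,3], [0,1,6], [0,2,4], [0,2,6], [0,3,7], [0,4,7], [1,2,3], [1,2,5], [1,4,6], [1,4,7], [1,5,7], [2,3,4], [2,5,6], [3,4,6], [3,6,7], [5,6,7]

so the chain groups are C_0 ≅ Z^8, C_1 ≅ Z^24, C_2 ≅ Z^16.

Boundary ∂_1: C_1 → C_0 maps an edge to its endpoints' difference, ∂[p,q] = q − p.
As a 8×24 matrix over Z this has rank 7, with invariant factors (1,1,1,1,1,1,1).

The boundary map ∂_2: C_2 → C_1 acts by ∂[p,q,r] = [q,r] − [p,r] + [p,q]. For instance
  ∂[3,4,6] = [4,6] − [3,6] + [3,4],
  ∂[5,6,7] = [6,7] − [5,7] + [5,6].
This gives a 24×16 integer matrix of rank 15; reducing to Smith normal form yields diagonal entries (1,1,1,1,1,1,1,1,1,1,1,1,1,1,1).

Now H_k = ker ∂_k / im ∂_{k+1}, so:

  H_0: rank C_0 − rank ∂_1 = 8 − 7 = 1, and the invariant factors of ∂_1 are all 1, so H_0 = Z.

H_0 = Z.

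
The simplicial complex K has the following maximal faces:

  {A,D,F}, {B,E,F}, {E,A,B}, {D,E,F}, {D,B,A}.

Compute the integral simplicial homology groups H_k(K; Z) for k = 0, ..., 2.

H_0 ≅ Z,  H_1 ≅ Z,  H_2 = 0.

Order the vertices as A < B < D < E < F. Listing each simplex with vertices in this order, K has dimension 2 with simplices:

  0-simplices (5): A, B, D, E, F
  1-simplices (10): AB, AD, AE, AF, BD, BE, BF, DE, DF, EF
  2-simplices (5): ABD, ABE, ADF, BEF, DEF

so the chain groups are C_0 ≅ Z^5, C_1 ≅ Z^10, C_2 ≅ Z^5.

∂_1: C_1 → C_0 is given by ∂[p,q] = [q] − [p]. For instance
  ∂AD = D − A.
The 5×10 boundary matrix has rank 4 and Smith normal form diag(1,1,1,1).

Boundary ∂_2: C_2 → C_1 acts by ∂[p,q,r] = [q,r] − [p,r] + [p,q]. For instance
  ∂ABD = BD − AD + AB,
  ∂DEF = EF − DF + DE.
The resulting 10×5 matrix has rank 5, and its Smith normal form has invariant factors (1,1,1,1,1).

Computing H_k = (kernel of ∂_k) / (image of ∂_{k+1}):

  H_0: rank C_0 − rank ∂_1 = 5 − 4 = 1, and the invariant factors of ∂_1 are all 1, so H_0 = Z.
  H_1: rank ker ∂_1 − rank ∂_2 = (10 − 4) − 5 = 1, and the invariant factors of ∂_2 are all 1, so H_1 = Z.
  H_2: rank ker ∂_2 − rank ∂_3 = (5 − 5) − 0 = 0, and there is no ∂_3, so H_2 = 0.

As a check, the Euler characteristic is 5 − 10 + 5 = 0, which agrees with 1 − 1 + 0 = 0.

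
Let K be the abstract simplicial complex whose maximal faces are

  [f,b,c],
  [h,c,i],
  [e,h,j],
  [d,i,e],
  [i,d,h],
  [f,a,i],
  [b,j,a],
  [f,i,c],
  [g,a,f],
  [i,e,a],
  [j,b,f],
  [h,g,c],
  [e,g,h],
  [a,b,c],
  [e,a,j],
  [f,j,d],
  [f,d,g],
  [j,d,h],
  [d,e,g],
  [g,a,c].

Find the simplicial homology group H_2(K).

We work with the vertex ordering a < b < c < d < e < f < g < h < i < j. The simplices of K, each written with vertices in increasing order, are:

  0-simplices (10): a, b, c, d, e, f, g, h, i, j
  1-simplices (30): ab, ac, ae, af, ag, ai, aj, bc, bf, bj, cf, cg, ch, ci, de, df, dg, dh, di, dj, eg, eh, ei, ej, fg, fi, fj, gh, hi, hj
  2-simplices (20): abc, abj, acg, aei, aej, afg, afi, bcf, bfj, cfi, cgh, chi, deg, dei, dfg, dfj, dhi, dhj, egh, ehj

so the chain groups are C_0 ≅ Z^10, C_1 ≅ Z^30, C_2 ≅ Z^20.

∂_1: C_1 → C_0 is given by ∂[p,q] = [q] − [p].
This gives a 10×30 integer matrix of rank 9; reducing to Smith normal form yields diagonal entries (1,1,1,1,1,1,1,1,1).

Boundary ∂_2: C_2 → C_1 acts by ∂[p,q,r] = [q,r] − [p,r] + [p,q]. For instance
  ∂dfj = fj − dj + df,
  ∂abc = bc − ac + ab.
The resulting 30×20 matrix has rank 20, and its Smith normal form has invariant factors (1,1,1,1,1,1,1,1,1,1,1,1,1,1,1,1,1,1,1,2).

From H_k ≅ ker(∂_k) / im(∂_{k+1}) we obtain:

  H_2: rank ker ∂_2 − rank ∂_3 = (20 − 20) − 0 = 0, and there is no ∂_3, so H_2 = 0.

(K is a triangulation of the Klein bottle.)

H_2 = 0.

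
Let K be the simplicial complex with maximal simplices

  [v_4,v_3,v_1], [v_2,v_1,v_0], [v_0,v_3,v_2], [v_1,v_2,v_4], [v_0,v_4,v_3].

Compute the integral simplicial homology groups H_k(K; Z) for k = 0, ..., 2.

H_0 = Z,  H_1 = Z,  H_2 = 0.

We work with the vertex ordering v_0 < v_1 < v_2 < v_3 < v_4. The simplices of K, each written with vertices in increasing order, are:

  0-simplices (5): [v_0], [v_1], [v_2], [v_3], [v_4]
  1-simplices (10): [v_0,v_1], [v_0,v_2], [v_0,v_3], [v_0,v_4], [v_1,v_2], [v_1,v_3], [v_1,v_4], [v_2,v_3], [v_2,v_4], [v_3,v_4]
  2-simplices (5): [v_0,v_1,v_2], [v_0,v_2,v_3], [v_0,v_3,v_4], [v_1,v_2,v_4], [v_1,v_3,v_4]

so the chain groups are C_0 ≅ Z^5, C_1 ≅ Z^10, C_2 ≅ Z^5.

∂_1: C_1 → C_0 is given by ∂[p,q] = [q] − [p].
This gives a 5×10 integer matrix of rank 4; reducing to Smith normal form yields diagonal entries (1,1,1,1).

∂_2: C_2 → C_1 maps a triangle to the signed sum of its edges. For instance
  ∂[v_1,v_2,v_4] = [v_2,v_4] − [v_1,v_4] + [v_1,v_2],
  ∂[v_0,v_3,v_4] = [v_3,v_4] − [v_0,v_4] + [v_0,v_3].
This gives a 10×5 integer matrix of rank 5; reducing to Smith normal form yields diagonal entries (1,1,1,1,1).

Reading off H_k = ker ∂_k / im ∂_{k+1}:

  H_0: rank C_0 − rank ∂_1 = 5 − 4 = 1, and the invariant factors of ∂_1 are all 1, so H_0 ≅ Z.
  H_1: rank ker ∂_1 − rank ∂_2 = (10 − 4) − 5 = 1, and the invariant factors of ∂_2 are all 1, so H_1 ≅ Z.
  H_2: rank ker ∂_2 − rank ∂_3 = (5 − 5) − 0 = 0, and there is no ∂_3, so H_2 ≅ 0.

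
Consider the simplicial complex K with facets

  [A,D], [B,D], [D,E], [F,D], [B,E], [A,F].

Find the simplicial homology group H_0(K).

H_0 ≅ Z.

K has 5 vertices, 6 edges.
rank ∂_0 = 0, rank ∂_1 = 4 ⇒ b_0 = 5 − 0 − 4 = 1; all invariant factors of ∂_1 are 1 so no torsion. So H_0 = Z.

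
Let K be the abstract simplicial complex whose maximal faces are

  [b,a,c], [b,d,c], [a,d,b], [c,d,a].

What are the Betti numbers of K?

b_0 = 1, b_1 = 0, b_2 = 1.

Order the vertices as a < b < c < d. Listing each simplex with vertices in this order, K has dimension 2 with simplices:

  0-simplices (4): a, b, c, d
  1-simplices (6): ab, ac, ad, bc, bd, cd
  2-simplices (4): abc, abd, acd, bcd

so the chain groups are C_0 ≅ Z^4, C_1 ≅ Z^6, C_2 ≅ Z^4.

The boundary map ∂_1: C_1 → C_0 is given by ∂[p,q] = [q] − [p]. For instance
  ∂bc = c − b.
This gives a 4×6 integer matrix of rank 3; reducing to Smith normal form yields diagonal entries (1,1,1).

The boundary map ∂_2: C_2 → C_1 maps a triangle to the signed sum of its edges. For instance
  ∂bcd = cd − bd + bc,
  ∂acd = cd − ad + ac.
The resulting 6×4 matrix has rank 3, and its Smith normal form has invariant factors (1,1,1).

From H_k ≅ ker(∂_k) / im(∂_{k+1}) we obtain:

  H_0: rank C_0 − rank ∂_1 = 4 − 3 = 1, and the invariant factors of ∂_1 are all 1, so H_0 ≅ Z.
  H_1: rank ker ∂_1 − rank ∂_2 = (6 − 3) − 3 = 0, and the invariant factors of ∂_2 are all 1, so H_1 ≅ 0.
  H_2: rank ker ∂_2 − rank ∂_3 = (4 − 3) − 0 = 1, and there is no ∂_3, so H_2 ≅ Z.

As a check, the Euler characteristic is 4 − 6 + 4 = 2, which agrees with 1 − 0 + 1 = 2.

Hence the Betti numbers are b_0 = 1, b_1 = 0, b_2 = 1.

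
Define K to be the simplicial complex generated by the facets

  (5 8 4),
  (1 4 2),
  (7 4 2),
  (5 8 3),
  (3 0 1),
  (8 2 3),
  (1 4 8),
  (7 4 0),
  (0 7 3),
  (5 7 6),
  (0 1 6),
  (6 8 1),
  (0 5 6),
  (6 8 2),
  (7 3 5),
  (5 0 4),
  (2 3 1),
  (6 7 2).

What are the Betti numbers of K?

b_0 = 1, b_1 = 1, b_2 = 0.

We work with the vertex ordering 0 < 1 < 2 < 3 < 4 < 5 < 6 < 7 < 8. The simplices of K, each written with vertices in increasing order, are:

  0-simplices (9): [0], [1], [2], [3], [4], [5], [6], [7], [8]
  1-simplices (27): (27 of them)
  2-simplices (18): [0,1,3], [0,1,6], [0,3,7], [0,4,5], [0,4,7], [0,5,6], [1,2,3], [1,2,4], [1,4,8], [1,6,8], [2,3,8], [2,4,7], [2,6,7], [2,6,8], [3,5,7], [3,5,8], [4,5,8], [5,6,7]

giving chain groups C_0 ≅ Z^9, C_1 ≅ Z^27, C_2 ≅ Z^18.

The boundary map ∂_1: C_1 → C_0 is given by ∂[p,q] = [q] − [p].
The resulting 9×27 matrix has rank 8, and its Smith normal form has invariant factors (1,1,1,1,1,1,1,1).

The boundary map ∂_2: C_2 → C_1 sends each 2-simplex [p,q,r] to [q,r] − [p,r] + [p,q]. For instance
  ∂[3,5,7] = [5,7] − [3,7] + [3,5],
  ∂[2,4,7] = [4,7] − [2,7] + [2,4].
As a 27×18 matrix over Z this has rank 18, with invariant factors (1,1,1,1,1,1,1,1,1,1,1,1,1,1,1,1,1,2).

Reading off H_k = ker ∂_k / im ∂_{k+1}:

  H_0: rank C_0 − rank ∂_1 = 9 − 8 = 1, and the invariant factors of ∂_1 are all 1, so H_0 = Z.
  H_1: rank ker ∂_1 − rank ∂_2 = (27 − 8) − 18 = 1, and ∂_2 has invariant factor 2 > 1, so H_1 = Z ⊕ Z/2.
  H_2: rank ker ∂_2 − rank ∂_3 = (18 − 18) − 0 = 0, and there is no ∂_3, so H_2 = 0.

(K is a triangulation of the Klein bottle.)

Hence the Betti numbers are b_0 = 1, b_1 = 1, b_2 = 0.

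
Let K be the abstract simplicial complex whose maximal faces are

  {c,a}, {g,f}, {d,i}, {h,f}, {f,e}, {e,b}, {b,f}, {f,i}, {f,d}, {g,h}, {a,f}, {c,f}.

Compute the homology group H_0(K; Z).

H_0 ≅ Z.

We work with the vertex ordering a < b < c < d < e < f < g < h < i. The simplices of K, each written with vertices in increasing order, are:

  0-simplices (9): a, b, c, d, e, f, g, h, i
  1-simplices (12): ac, af, be, bf, cf, df, di, ef, fg, fh, fi, gh

so the chain groups are C_0 ≅ Z^9, C_1 ≅ Z^12.

The boundary map ∂_1: C_1 → C_0 maps an edge to its endpoints' difference, ∂[p,q] = q − p. For instance
  ∂bf = f − b.
This gives a 9×12 integer matrix of rank 8; reducing to Smith normal form yields diagonal entries (1,1,1,1,1,1,1,1).

Reading off H_k = ker ∂_k / im ∂_{k+1}:

  H_0: rank C_0 − rank ∂_1 = 9 − 8 = 1, and the invariant factors of ∂_1 are all 1, so H_0 ≅ Z.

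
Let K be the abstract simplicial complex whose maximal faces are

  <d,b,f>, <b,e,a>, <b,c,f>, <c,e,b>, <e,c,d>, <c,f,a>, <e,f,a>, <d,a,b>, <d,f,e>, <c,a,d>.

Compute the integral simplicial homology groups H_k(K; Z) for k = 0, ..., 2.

H_0 = Z,  H_1 = Z/2Z,  H_2 = 0.

We work with the vertex ordering a < b < c < d < e < f. The simplices of K, each written with vertices in increasing order, are:

  0-simplices (6): a, b, c, d, e, f
  1-simplices (15): ab, ac, ad, ae, af, bc, bd, be, bf, cd, ce, cf, de, df, ef
  2-simplices (10): abd, abe, acd, acf, aef, bce, bcf, bdf, cde, def

giving chain groups C_0 ≅ Z^6, C_1 ≅ Z^15, C_2 ≅ Z^10.

∂_1: C_1 → C_0 is given by ∂[p,q] = [q] − [p]. For instance
  ∂af = f − a.
The resulting 6×15 matrix has rank 5, and its Smith normal form has invariant factors (1,1,1,1,1).

Boundary ∂_2: C_2 → C_1 sends each 2-simplex [p,q,r] to [q,r] − [p,r] + [p,q]. For instance
  ∂abd = bd − ad + ab,
  ∂cde = de − ce + cd.
The 15×10 boundary matrix has rank 10 and Smith normal form diag(1,1,1,1,1,1,1,1,1,2).

Now H_k = ker ∂_k / im ∂_{k+1}, so:

  H_0: rank C_0 − rank ∂_1 = 6 − 5 = 1, and the invariant factors of ∂_1 are all 1, so H_0 ≅ Z.
  H_1: rank ker ∂_1 − rank ∂_2 = (15 − 5) − 10 = 0, and ∂_2 has invariant factor 2 > 1, so H_1 ≅ Z/2Z.
  H_2: rank ker ∂_2 − rank ∂_3 = (10 − 10) − 0 = 0, and there is no ∂_3, so H_2 ≅ 0.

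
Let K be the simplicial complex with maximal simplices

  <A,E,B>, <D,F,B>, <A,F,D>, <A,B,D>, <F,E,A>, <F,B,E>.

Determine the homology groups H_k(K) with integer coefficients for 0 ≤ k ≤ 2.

We work with the vertex ordering A < B < D < E < F. The simplices of K, each written with vertices in increasing order, are:

  0-simplices (5): A, B, D, E, F
  1-simplices (9): AB, AD, AE, AF, BD, BE, BF, DF, EF
  2-simplices (6): ABD, ABE, ADF, AEF, BDF, BEF

giving chain groups C_0 ≅ Z^5, C_1 ≅ Z^9, C_2 ≅ Z^6.

∂_1: C_1 → C_0 maps an edge to its endpoints' difference, ∂[p,q] = q − p. For instance
  ∂AB = B − A.
The 5×9 boundary matrix has rank 4 and Smith normal form diag(1,1,1,1).

∂_2: C_2 → C_1 acts by ∂[p,q,r] = [q,r] − [p,r] + [p,q]. For instance
  ∂BDF = DF − BF + BD,
  ∂ABD = BD − AD + AB.
As a 9×6 matrix over Z this has rank 5, with invariant factors (1,1,1,1,1).

Now H_k = ker ∂_k / im ∂_{k+1}, so:

  H_0: rank C_0 − rank ∂_1 = 5 − 4 = 1, and the invariant factors of ∂_1 are all 1, so H_0 = Z.
  H_1: rank ker ∂_1 − rank ∂_2 = (9 − 4) − 5 = 0, and the invariant factors of ∂_2 are all 1, so H_1 = 0.
  H_2: rank ker ∂_2 − rank ∂_3 = (6 − 5) − 0 = 1, and there is no ∂_3, so H_2 = Z.

As a check, the Euler characteristic is 5 − 9 + 6 = 2, which agrees with 1 − 0 + 1 = 2.
(K is a triangulation of the 2-sphere S^2.)

H_0 = Z,  H_1 = 0,  H_2 = Z.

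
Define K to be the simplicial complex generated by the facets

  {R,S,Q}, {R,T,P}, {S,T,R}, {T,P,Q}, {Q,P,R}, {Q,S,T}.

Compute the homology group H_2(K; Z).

H_2 ≅ Z.

Order the vertices as P < Q < R < S < T. Listing each simplex with vertices in this order, K has dimension 2 with simplices:

  0-simplices (5): P, Q, R, S, T
  1-simplices (9): PQ, PR, PT, QR, QS, QT, RS, RT, ST
  2-simplices (6): PQR, PQT, PRT, QRS, QST, RST

giving chain groups C_0 ≅ Z^5, C_1 ≅ Z^9, C_2 ≅ Z^6.

Boundary ∂_1: C_1 → C_0 maps an edge to its endpoints' difference, ∂[p,q] = q − p. For instance
  ∂QT = T − Q.
The resulting 5×9 matrix has rank 4, and its Smith normal form has invariant factors (1,1,1,1).

∂_2: C_2 → C_1 sends each 2-simplex [p,q,r] to [q,r] − [p,r] + [p,q]. For instance
  ∂RST = ST − RT + RS,
  ∂QST = ST − QT + QS.
As a 9×6 matrix over Z this has rank 5, with invariant factors (1,1,1,1,1).

Computing H_k = (kernel of ∂_k) / (image of ∂_{k+1}):

  H_2: rank ker ∂_2 − rank ∂_3 = (6 − 5) − 0 = 1, and there is no ∂_3, so H_2 ≅ Z.

(K is a triangulation of the 2-sphere S^2.)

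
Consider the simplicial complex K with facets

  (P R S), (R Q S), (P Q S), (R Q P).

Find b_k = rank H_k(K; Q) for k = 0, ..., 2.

b_0 = 1, b_1 = 0, b_2 = 1.

K has 4 vertices, 6 edges, 4 triangles.
rank ∂_0 = 0, rank ∂_1 = 3 ⇒ b_0 = 4 − 0 − 3 = 1; all invariant factors of ∂_1 are 1 so no torsion. So H_0 = Z.
rank ∂_1 = 3, rank ∂_2 = 3 ⇒ b_1 = 6 − 3 − 3 = 0; all invariant factors of ∂_2 are 1 so no torsion. So H_1 = 0.
rank ∂_2 = 3, rank ∂_3 = 0 ⇒ b_2 = 4 − 3 − 0 = 1. So H_2 = Z.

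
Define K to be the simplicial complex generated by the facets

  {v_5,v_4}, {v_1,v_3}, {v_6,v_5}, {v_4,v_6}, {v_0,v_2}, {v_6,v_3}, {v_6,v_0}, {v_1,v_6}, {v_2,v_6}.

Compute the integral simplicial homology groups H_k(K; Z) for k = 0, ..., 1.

H_0 ≅ Z,  H_1 ≅ Z^3.

Take the total order v_0 < v_1 < v_2 < v_3 < v_4 < v_5 < v_6 on the vertex set. Then K (dimension 1) consists of the simplices:

  0-simplices (7): [v_0], [v_1], [v_2], [v_3], [v_4], [v_5], [v_6]
  1-simplices (9): [v_0,v_2], [v_0,v_6], [v_1,v_3], [v_1,v_6], [v_2,v_6], [v_3,v_6], [v_4,v_5], [v_4,v_6], [v_5,v_6]

so the chain groups are C_0 ≅ Z^7, C_1 ≅ Z^9.

The boundary map ∂_1: C_1 → C_0 is given by ∂[p,q] = [q] − [p]. For instance
  ∂[v_1,v_6] = [v_6] − [v_1].
The 7×9 boundary matrix has rank 6 and Smith normal form diag(1,1,1,1,1,1).

Now H_k = ker ∂_k / im ∂_{k+1}, so:

  H_0: rank C_0 − rank ∂_1 = 7 − 6 = 1, and the invariant factors of ∂_1 are all 1, so H_0 ≅ Z.
  H_1: rank ker ∂_1 − rank ∂_2 = (9 − 6) − 0 = 3, and there is no ∂_2, so H_1 ≅ Z^3.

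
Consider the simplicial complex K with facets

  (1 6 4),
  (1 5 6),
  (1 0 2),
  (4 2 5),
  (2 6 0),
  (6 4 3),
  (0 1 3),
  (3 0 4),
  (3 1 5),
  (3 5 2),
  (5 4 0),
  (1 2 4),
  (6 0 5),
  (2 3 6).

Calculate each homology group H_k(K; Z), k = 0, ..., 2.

Take the total order 0 < 1 < 2 < 3 < 4 < 5 < 6 on the vertex set. Then K (dimension 2) consists of the simplices:

  0-simplices (7): [0], [1], [2], [3], [4], [5], [6]
  1-simplices (21): [0,1], [0,2], [0,3], [0,4], [0,5], [0,6], [1,2], [1,3], [1,4], [1,5], [1,6], [2,3], [2,4], [2,5], [2,6], [3,4], [3,5], [3,6], [4,5], [4,6], [5,6]
  2-simplices (14): [0,1,2], [0,1,3], [0,2,6], [0,3,4], [0,4,5], [0,5,6], [1,2,4], [1,3,5], [1,4,6], [1,5,6], [2,3,5], [2,3,6], [2,4,5], [3,4,6]

Hence C_0 ≅ Z^7, C_1 ≅ Z^21, C_2 ≅ Z^14.

∂_1: C_1 → C_0 sends each edge [p,q] (with p < q) to q − p.
As a 7×21 matrix over Z this has rank 6, with invariant factors (1,1,1,1,1,1).

The boundary map ∂_2: C_2 → C_1 maps a triangle to the signed sum of its edges. For instance
  ∂[0,4,5] = [4,5] − [0,5] + [0,4],
  ∂[1,5,6] = [5,6] − [1,6] + [1,5].
This gives a 21×14 integer matrix of rank 13; reducing to Smith normal form yields diagonal entries (1,1,1,1,1,1,1,1,1,1,1,1,1).

Now H_k = ker ∂_k / im ∂_{k+1}, so:

  H_0: rank C_0 − rank ∂_1 = 7 − 6 = 1, and the invariant factors of ∂_1 are all 1, so H_0 = Z.
  H_1: rank ker ∂_1 − rank ∂_2 = (21 − 6) − 13 = 2, and the invariant factors of ∂_2 are all 1, so H_1 = Z^2.
  H_2: rank ker ∂_2 − rank ∂_3 = (14 − 13) − 0 = 1, and there is no ∂_3, so H_2 = Z.

H_0 ≅ Z,  H_1 ≅ Z^2,  H_2 ≅ Z.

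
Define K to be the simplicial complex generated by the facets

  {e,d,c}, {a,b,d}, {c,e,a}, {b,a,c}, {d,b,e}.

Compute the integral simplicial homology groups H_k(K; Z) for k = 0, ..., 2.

Fix the vertex order a < b < c < d < e and write every simplex with vertices in increasing order. Then dim K = 2 and the simplices of K are:

  0-simplices (5): a, b, c, d, e
  1-simplices (10): ab, ac, ad, ae, bc, bd, be, cd, ce, de
  2-simplices (5): abc, abd, ace, bde, cde

Hence C_0 ≅ Z^5, C_1 ≅ Z^10, C_2 ≅ Z^5.

Boundary ∂_1: C_1 → C_0 is given by ∂[p,q] = [q] − [p].
The 5×10 boundary matrix has rank 4 and Smith normal form diag(1,1,1,1).

The boundary map ∂_2: C_2 → C_1 maps a triangle to the signed sum of its edges. For instance
  ∂cde = de − ce + cd,
  ∂abd = bd − ad + ab.
As a 10×5 matrix over Z this has rank 5, with invariant factors (1,1,1,1,1).

Now H_k = ker ∂_k / im ∂_{k+1}, so:

  H_0: rank C_0 − rank ∂_1 = 5 − 4 = 1, and the invariant factors of ∂_1 are all 1, so H_0 ≅ Z.
  H_1: rank ker ∂_1 − rank ∂_2 = (10 − 4) − 5 = 1, and the invariant factors of ∂_2 are all 1, so H_1 ≅ Z.
  H_2: rank ker ∂_2 − rank ∂_3 = (5 − 5) − 0 = 0, and there is no ∂_3, so H_2 ≅ 0.

As a check, the Euler characteristic is 5 − 10 + 5 = 0, which agrees with 1 − 1 + 0 = 0.

H_0 ≅ Z,  H_1 ≅ Z,  H_2 = 0.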